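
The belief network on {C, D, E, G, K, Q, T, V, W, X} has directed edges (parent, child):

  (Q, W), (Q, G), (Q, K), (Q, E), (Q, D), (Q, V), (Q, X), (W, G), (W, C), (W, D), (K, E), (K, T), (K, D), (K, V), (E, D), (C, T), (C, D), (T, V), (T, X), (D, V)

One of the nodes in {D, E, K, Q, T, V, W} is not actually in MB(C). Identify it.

V

The Markov blanket of a node is its parents, its children, and the other parents of its children.
Pa(C) = {W}.
Ch(C) = {D, T}.
For each child, the remaining parents (spouses of C):
  T: K
  D: E, K, Q, W
MB(C) = {D, E, K, Q, T, W}.
V is neither a parent, child, nor co-parent of C, so it does not belong.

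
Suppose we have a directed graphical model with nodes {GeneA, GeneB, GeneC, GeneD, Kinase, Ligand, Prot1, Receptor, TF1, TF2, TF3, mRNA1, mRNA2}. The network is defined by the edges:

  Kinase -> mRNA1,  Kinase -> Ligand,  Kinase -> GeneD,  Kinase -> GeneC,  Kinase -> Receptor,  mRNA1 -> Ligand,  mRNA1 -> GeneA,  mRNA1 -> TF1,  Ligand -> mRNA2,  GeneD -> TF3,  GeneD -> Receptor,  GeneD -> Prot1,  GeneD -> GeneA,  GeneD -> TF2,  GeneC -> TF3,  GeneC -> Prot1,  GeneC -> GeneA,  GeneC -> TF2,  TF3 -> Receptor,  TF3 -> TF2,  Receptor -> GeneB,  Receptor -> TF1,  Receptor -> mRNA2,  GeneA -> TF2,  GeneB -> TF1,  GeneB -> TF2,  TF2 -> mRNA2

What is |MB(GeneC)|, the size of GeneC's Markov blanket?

By definition, MB(GeneC) is built from GeneC's parents, GeneC's children, and the co-parents of GeneC.
Parents of GeneC: Kinase.
Children of GeneC: GeneA, Prot1, TF2, TF3.
For each child, the remaining parents (spouses of GeneC):
  TF3 also has parent GeneD.
  Prot1's other parent is GeneD.
  GeneA also has parents GeneD, mRNA1.
  TF2 also has parents GeneA, GeneB, GeneD, TF3.
MB(GeneC) = {GeneA, GeneB, GeneD, Kinase, Prot1, TF2, TF3, mRNA1}, which has 8 nodes.

8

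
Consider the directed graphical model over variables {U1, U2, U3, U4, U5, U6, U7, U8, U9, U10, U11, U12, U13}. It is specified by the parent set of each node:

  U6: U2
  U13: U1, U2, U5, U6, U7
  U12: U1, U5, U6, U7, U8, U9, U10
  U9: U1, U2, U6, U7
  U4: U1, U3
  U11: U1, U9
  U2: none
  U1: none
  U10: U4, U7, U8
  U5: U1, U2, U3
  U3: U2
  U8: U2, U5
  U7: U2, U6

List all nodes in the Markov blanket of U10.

{U1, U4, U5, U6, U7, U8, U9, U12}

The Markov blanket of a node is its parents, its children, and the other parents of its children.
U10's parents: U4, U7, U8.
U10 has child U12.
Other parents of U10's children:
  parents(U12) \ {U10} = {U1, U5, U6, U7, U8, U9}.
MB(U10) = {U1, U4, U5, U6, U7, U8, U9, U12}.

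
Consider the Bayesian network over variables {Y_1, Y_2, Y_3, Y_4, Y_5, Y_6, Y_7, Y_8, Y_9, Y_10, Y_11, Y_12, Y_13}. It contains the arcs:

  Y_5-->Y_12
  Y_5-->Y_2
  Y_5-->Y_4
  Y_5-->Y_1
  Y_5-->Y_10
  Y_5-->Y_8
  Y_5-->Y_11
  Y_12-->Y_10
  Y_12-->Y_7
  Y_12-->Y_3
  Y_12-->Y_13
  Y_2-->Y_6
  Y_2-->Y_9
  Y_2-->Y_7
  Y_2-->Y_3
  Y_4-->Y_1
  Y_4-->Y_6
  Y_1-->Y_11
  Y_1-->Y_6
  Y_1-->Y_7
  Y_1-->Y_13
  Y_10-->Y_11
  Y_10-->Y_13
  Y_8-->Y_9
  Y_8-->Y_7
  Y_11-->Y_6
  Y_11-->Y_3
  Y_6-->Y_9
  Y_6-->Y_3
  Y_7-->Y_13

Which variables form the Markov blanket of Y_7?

{Y_1, Y_2, Y_8, Y_10, Y_12, Y_13}

The Markov blanket of a node is its parents, its children, and the other parents of its children.
Pa(Y_7) = {Y_1, Y_2, Y_8, Y_12}.
Y_7 has child Y_13.
For each child, the remaining parents (spouses of Y_7):
  Y_13 also has parents Y_1, Y_10, Y_12.
MB(Y_7) = {Y_1, Y_2, Y_8, Y_10, Y_12, Y_13}.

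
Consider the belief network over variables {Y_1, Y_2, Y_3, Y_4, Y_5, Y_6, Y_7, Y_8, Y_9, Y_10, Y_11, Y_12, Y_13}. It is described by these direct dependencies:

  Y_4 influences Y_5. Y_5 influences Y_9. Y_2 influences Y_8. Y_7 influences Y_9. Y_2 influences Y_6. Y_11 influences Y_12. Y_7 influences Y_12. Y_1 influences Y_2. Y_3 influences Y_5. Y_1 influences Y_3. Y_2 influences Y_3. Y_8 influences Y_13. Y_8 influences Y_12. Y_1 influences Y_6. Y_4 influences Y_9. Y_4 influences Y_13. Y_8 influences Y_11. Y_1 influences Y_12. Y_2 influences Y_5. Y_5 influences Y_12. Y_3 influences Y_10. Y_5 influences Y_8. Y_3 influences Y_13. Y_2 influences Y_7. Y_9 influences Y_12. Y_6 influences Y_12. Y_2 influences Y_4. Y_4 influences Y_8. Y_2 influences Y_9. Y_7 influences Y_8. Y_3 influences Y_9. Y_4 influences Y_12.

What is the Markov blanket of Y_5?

{Y_1, Y_2, Y_3, Y_4, Y_6, Y_7, Y_8, Y_9, Y_11, Y_12}

Y_5's parents: Y_2, Y_3, Y_4.
Y_5's children: Y_8, Y_9, Y_12.
Other parents of Y_5's children:
  Y_8: Y_2, Y_4, Y_7
  Y_9: Y_2, Y_3, Y_4, Y_7
  Y_12: Y_1, Y_4, Y_6, Y_7, Y_8, Y_9, Y_11
Taking the union gives {Y_1, Y_2, Y_3, Y_4, Y_6, Y_7, Y_8, Y_9, Y_11, Y_12}.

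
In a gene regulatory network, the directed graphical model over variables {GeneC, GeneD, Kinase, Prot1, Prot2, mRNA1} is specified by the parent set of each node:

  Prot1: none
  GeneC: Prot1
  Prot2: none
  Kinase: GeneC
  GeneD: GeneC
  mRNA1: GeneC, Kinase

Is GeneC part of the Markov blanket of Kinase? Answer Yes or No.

Yes

GeneC is a parent of Kinase.
So GeneC ∈ MB(Kinase).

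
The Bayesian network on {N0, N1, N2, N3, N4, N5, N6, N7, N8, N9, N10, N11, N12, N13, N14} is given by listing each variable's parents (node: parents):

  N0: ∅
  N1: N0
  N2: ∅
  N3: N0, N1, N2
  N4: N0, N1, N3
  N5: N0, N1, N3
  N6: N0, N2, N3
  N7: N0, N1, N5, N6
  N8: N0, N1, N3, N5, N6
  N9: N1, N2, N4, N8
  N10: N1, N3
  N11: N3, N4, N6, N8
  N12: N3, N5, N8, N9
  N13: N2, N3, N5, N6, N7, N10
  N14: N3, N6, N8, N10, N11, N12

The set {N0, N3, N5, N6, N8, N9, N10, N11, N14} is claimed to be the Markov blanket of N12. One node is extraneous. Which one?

N0

By definition, MB(N12) is built from N12's parents, N12's children, and the co-parents of N12.
N12's children: N14.
N12's parents: N3, N5, N8, N9.
Other parents of N12's children:
  parents(N14) \ {N12} = {N3, N6, N8, N10, N11}.
MB(N12) = {N3, N5, N6, N8, N9, N10, N11, N14}.
N0 is neither a parent, child, nor co-parent of N12, so it does not belong.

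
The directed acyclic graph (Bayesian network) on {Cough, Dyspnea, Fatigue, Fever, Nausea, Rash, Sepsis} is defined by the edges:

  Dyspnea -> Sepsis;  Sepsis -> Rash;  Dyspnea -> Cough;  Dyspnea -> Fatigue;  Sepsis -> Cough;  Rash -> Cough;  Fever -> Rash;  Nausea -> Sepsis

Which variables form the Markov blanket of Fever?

Parents of Fever: none.
Children of Fever: Rash.
Co-parents of Fever (other parents of its children):
  Rash: Sepsis
MB(Fever) = {Rash, Sepsis}.

{Rash, Sepsis}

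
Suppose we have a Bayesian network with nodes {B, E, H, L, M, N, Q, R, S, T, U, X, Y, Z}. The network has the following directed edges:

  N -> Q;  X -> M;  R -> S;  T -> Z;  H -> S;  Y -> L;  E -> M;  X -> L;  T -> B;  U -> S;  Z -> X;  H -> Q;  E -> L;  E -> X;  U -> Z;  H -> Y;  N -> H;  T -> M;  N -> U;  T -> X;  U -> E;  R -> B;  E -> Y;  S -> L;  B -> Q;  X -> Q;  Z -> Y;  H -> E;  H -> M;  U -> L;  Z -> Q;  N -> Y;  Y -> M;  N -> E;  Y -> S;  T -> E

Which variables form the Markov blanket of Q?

Q's parents: B, H, N, X, Z.
Q's children: none.
Q has no children, so there are no co-parents.
Taking the union gives {B, H, N, X, Z}.

{B, H, N, X, Z}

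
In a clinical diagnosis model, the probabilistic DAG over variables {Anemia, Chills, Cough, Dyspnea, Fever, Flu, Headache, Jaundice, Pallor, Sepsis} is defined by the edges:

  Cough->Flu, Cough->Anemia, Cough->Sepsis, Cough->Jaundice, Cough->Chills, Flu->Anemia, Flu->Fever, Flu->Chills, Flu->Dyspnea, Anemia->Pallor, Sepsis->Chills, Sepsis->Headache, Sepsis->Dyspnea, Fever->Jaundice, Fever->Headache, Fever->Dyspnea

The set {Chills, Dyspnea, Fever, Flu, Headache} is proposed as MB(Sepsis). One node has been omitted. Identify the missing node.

Cough

A node's Markov blanket = Pa ∪ Ch ∪ (parents of Ch other than the node itself).
Sepsis has parent Cough.
Ch(Sepsis) = {Chills, Dyspnea, Headache}.
Parents of each child, excluding Sepsis:
  Chills: Cough, Flu
  Headache: Fever
  Dyspnea: Fever, Flu
MB(Sepsis) = {Chills, Cough, Dyspnea, Fever, Flu, Headache}.
Comparing with the claimed set, Cough is missing.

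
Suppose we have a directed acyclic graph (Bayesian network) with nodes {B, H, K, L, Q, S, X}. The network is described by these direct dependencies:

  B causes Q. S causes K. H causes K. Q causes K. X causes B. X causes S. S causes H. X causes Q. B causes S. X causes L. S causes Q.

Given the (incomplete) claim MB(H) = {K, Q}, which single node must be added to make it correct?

A node's Markov blanket = Pa ∪ Ch ∪ (parents of Ch other than the node itself).
H's parents: S.
Ch(H) = {K}.
Other parents of H's children:
  K: Q, S
MB(H) = {K, Q, S}.
Comparing with the claimed set, S is missing.

S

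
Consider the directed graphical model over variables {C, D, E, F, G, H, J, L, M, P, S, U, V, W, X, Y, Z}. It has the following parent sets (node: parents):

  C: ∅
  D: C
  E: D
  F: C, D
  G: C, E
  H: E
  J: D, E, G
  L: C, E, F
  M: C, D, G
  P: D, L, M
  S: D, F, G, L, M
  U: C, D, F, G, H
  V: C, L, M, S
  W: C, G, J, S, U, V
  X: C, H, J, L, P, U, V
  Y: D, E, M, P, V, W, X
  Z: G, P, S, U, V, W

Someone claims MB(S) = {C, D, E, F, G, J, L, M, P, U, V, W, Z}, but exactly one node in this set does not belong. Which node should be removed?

S has parents D, F, G, L, M.
Children of S: V, W, Z.
For each child, the remaining parents (spouses of S):
  V: C, L, M
  W: C, G, J, U, V
  Z: G, P, U, V, W
MB(S) = {C, D, F, G, J, L, M, P, U, V, W, Z}.
E is neither a parent, child, nor co-parent of S, so it does not belong.

E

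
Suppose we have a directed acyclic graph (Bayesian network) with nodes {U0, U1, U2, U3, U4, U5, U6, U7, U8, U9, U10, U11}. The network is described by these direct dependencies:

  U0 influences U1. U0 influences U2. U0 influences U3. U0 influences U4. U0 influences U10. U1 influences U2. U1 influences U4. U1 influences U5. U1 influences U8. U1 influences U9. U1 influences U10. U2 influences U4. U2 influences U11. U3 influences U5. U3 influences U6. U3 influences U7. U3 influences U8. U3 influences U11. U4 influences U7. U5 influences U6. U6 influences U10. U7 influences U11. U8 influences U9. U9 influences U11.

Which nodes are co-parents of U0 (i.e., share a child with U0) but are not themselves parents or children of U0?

Children of U0: U1, U2, U3, U4, U10.
  U1: —
  U2: U1
  U3: —
  U4: U1, U2
  U10: U1, U6
Excluding nodes already adjacent to U0 (U1, U2, U3, U4, U10), the co-parent-only contribution is {U6}.

{U6}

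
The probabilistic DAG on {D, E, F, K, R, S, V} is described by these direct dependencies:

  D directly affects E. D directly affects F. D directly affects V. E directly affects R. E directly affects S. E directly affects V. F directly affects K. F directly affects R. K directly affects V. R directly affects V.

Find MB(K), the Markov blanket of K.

Recall MB(v) = parents ∪ children ∪ spouses, where spouses are the other parents of v's children.
K has parent F.
Children of K: V.
Co-parents of K (other parents of its children):
  V also has parents D, E, R.
Union: {F} ∪ {V} ∪ {D, E, R} = {D, E, F, R, V}.

{D, E, F, R, V}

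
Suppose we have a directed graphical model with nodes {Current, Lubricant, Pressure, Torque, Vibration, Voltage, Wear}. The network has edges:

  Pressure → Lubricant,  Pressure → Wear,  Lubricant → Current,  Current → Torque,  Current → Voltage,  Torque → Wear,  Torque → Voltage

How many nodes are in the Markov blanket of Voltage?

2

Voltage has parents Current, Torque.
Voltage's children: none.
With no children, Voltage has no spouses; the co-parent set is empty.
MB(Voltage) = {Current, Torque}, which has 2 nodes.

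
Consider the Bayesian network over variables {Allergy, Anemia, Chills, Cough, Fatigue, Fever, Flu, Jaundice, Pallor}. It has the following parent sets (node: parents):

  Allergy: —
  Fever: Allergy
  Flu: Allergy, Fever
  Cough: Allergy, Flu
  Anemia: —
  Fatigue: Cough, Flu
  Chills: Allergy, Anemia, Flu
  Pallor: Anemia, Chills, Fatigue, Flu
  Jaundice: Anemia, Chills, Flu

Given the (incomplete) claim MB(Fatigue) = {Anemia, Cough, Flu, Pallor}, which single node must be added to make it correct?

Chills

Fatigue has child Pallor.
Fatigue's parents: Cough, Flu.
For each child, the remaining parents (spouses of Fatigue):
  Pallor: Anemia, Chills, Flu
MB(Fatigue) = {Anemia, Chills, Cough, Flu, Pallor}.
Comparing with the claimed set, Chills is missing.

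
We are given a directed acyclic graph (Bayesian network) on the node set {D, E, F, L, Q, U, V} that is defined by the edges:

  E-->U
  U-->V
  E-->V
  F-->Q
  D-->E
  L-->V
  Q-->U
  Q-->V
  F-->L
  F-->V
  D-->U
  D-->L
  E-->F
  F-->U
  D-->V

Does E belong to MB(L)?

E is a co-parent of L: both are parents of V.
So E ∈ MB(L).

Yes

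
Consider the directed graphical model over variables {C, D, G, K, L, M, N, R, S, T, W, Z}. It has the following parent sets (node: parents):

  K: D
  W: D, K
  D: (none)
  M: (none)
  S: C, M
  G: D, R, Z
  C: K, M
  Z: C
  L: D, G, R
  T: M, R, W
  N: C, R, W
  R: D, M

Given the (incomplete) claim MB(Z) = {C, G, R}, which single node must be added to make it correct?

D

By definition, MB(Z) is built from Z's parents, Z's children, and the co-parents of Z.
Ch(Z) = {G}.
Z has parent C.
Other parents of Z's children:
  G: D, R
MB(Z) = {C, D, G, R}.
Comparing with the claimed set, D is missing.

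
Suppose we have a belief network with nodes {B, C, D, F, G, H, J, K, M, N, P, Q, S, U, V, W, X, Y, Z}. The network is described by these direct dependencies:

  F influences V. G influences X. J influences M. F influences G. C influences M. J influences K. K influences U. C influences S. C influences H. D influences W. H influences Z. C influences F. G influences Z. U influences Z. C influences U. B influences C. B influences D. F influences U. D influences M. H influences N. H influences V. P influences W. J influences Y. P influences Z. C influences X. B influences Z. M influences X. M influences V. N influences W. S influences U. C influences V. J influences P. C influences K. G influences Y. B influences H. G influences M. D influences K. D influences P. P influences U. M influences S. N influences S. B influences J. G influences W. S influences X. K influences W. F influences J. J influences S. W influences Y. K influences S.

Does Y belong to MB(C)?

No

A node's Markov blanket = Pa ∪ Ch ∪ (parents of Ch other than the node itself).
Parents of C: B.
Ch(C) = {F, H, K, M, S, U, V, X}.
Other parents of C's children:
  F has no other parent.
  H's other parent is B.
  K also has parents D, J.
  M's other parents are D, G, J.
  parents(S) \ {C} = {J, K, M, N}.
  U's other parents are F, K, P, S.
  V's other parents are F, H, M.
  X also has parents G, M, S.
MB(C) = {B, D, F, G, H, J, K, M, N, P, S, U, V, X}; Y is not in this set.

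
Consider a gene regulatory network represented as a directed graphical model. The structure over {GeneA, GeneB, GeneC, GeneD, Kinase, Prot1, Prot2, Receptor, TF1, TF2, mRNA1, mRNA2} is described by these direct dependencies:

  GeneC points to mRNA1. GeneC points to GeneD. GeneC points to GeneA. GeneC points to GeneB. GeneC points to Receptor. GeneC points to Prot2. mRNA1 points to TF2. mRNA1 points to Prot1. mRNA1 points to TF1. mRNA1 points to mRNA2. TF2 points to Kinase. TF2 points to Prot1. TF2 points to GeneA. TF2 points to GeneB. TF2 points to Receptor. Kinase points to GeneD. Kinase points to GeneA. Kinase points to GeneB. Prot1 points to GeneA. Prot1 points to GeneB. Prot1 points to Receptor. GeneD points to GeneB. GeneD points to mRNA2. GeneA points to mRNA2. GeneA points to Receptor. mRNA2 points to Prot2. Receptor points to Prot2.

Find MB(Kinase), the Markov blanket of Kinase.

{GeneA, GeneB, GeneC, GeneD, Prot1, TF2}

Kinase has parent TF2.
Kinase has children GeneA, GeneB, GeneD.
Parents of each child, excluding Kinase:
  parents(GeneD) \ {Kinase} = {GeneC}.
  GeneA also has parents GeneC, Prot1, TF2.
  GeneB's other parents are GeneC, GeneD, Prot1, TF2.
Taking the union gives {GeneA, GeneB, GeneC, GeneD, Prot1, TF2}.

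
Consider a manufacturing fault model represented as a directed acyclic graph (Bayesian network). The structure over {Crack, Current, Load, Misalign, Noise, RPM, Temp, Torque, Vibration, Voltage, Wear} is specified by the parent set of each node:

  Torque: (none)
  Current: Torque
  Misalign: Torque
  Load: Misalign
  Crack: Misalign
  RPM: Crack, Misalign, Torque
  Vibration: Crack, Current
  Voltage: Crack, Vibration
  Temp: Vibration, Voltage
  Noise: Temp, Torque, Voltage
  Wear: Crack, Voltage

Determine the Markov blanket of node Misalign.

Misalign has parent Torque.
Ch(Misalign) = {Crack, Load, RPM}.
For each child, the remaining parents (spouses of Misalign):
  Load has no other parent.
  Crack has no other parent.
  RPM also has parents Crack, Torque.
MB(Misalign) = {Crack, Load, RPM, Torque}.

{Crack, Load, RPM, Torque}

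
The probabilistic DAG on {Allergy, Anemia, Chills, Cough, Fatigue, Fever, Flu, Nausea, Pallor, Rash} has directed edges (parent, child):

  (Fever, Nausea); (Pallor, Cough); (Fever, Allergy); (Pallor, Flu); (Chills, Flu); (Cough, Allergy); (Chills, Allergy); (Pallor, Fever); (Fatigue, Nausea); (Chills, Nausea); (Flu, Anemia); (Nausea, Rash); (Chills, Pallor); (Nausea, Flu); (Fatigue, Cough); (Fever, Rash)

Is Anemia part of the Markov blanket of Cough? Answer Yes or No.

No

Parents of Cough: Fatigue, Pallor.
Cough has child Allergy.
For each child, the remaining parents (spouses of Cough):
  Allergy also has parents Chills, Fever.
MB(Cough) = {Allergy, Chills, Fatigue, Fever, Pallor}; Anemia is not in this set.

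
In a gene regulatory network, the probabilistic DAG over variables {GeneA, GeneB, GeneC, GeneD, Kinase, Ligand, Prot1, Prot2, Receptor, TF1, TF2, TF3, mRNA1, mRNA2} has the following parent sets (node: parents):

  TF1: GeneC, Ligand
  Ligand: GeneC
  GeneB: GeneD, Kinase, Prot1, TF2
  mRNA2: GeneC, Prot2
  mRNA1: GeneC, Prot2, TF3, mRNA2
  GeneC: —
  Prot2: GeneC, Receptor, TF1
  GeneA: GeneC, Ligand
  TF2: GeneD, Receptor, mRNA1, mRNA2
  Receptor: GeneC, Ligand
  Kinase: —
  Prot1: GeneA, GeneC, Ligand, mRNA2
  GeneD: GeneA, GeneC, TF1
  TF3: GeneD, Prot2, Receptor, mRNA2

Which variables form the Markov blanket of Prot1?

Recall MB(v) = parents ∪ children ∪ spouses, where spouses are the other parents of v's children.
Prot1's children: GeneB.
Prot1's parents: GeneA, GeneC, Ligand, mRNA2.
Other parents of Prot1's children:
  GeneB also has parents GeneD, Kinase, TF2.
Taking the union gives {GeneA, GeneB, GeneC, GeneD, Kinase, Ligand, TF2, mRNA2}.

{GeneA, GeneB, GeneC, GeneD, Kinase, Ligand, TF2, mRNA2}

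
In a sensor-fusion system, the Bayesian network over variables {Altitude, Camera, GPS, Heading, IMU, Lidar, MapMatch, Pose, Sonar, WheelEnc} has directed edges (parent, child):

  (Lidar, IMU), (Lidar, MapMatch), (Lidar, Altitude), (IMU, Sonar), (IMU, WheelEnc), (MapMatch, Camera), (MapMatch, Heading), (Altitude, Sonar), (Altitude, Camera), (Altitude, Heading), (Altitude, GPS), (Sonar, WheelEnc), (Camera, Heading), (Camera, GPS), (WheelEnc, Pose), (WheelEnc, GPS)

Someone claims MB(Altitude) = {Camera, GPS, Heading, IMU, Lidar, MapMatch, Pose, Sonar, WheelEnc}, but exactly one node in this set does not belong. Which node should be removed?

By definition, MB(Altitude) is built from Altitude's parents, Altitude's children, and the co-parents of Altitude.
Pa(Altitude) = {Lidar}.
Altitude has children Camera, GPS, Heading, Sonar.
Other parents of Altitude's children:
  Sonar: IMU
  Camera: MapMatch
  Heading: Camera, MapMatch
  GPS: Camera, WheelEnc
MB(Altitude) = {Camera, GPS, Heading, IMU, Lidar, MapMatch, Sonar, WheelEnc}.
Pose is neither a parent, child, nor co-parent of Altitude, so it does not belong.

Pose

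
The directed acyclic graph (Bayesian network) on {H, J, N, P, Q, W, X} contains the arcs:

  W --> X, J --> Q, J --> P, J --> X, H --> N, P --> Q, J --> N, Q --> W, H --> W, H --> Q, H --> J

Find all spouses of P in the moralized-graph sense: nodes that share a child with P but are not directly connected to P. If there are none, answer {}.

Children of P: Q.
  parents(Q) \ {P} = {H, J}.
Excluding nodes already adjacent to P (J, Q), the co-parent-only contribution is {H}.

{H}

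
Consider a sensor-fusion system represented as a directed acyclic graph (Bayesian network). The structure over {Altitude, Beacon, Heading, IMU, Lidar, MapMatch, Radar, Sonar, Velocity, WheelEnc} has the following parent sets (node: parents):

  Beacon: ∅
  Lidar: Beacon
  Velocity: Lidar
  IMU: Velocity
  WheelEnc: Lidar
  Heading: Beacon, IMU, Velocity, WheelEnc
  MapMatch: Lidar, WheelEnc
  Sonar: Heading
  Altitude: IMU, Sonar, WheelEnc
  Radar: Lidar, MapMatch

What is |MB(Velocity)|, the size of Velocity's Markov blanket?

Velocity's parents: Lidar.
Velocity has children Heading, IMU.
For each child, the remaining parents (spouses of Velocity):
  IMU: —
  Heading: Beacon, IMU, WheelEnc
MB(Velocity) = {Beacon, Heading, IMU, Lidar, WheelEnc}, which has 5 nodes.

5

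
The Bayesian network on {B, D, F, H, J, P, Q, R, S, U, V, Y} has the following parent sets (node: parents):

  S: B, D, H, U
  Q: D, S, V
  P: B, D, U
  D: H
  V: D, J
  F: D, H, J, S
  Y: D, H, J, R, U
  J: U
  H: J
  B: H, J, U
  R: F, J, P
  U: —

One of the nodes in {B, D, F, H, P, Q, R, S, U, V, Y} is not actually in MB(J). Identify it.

A node's Markov blanket = Pa ∪ Ch ∪ (parents of Ch other than the node itself).
Pa(J) = {U}.
Ch(J) = {B, F, H, R, V, Y}.
Parents of each child, excluding J:
  H: —
  B: H, U
  F: D, H, S
  V: D
  R: F, P
  Y: D, H, R, U
MB(J) = {B, D, F, H, P, R, S, U, V, Y}.
Q is neither a parent, child, nor co-parent of J, so it does not belong.

Q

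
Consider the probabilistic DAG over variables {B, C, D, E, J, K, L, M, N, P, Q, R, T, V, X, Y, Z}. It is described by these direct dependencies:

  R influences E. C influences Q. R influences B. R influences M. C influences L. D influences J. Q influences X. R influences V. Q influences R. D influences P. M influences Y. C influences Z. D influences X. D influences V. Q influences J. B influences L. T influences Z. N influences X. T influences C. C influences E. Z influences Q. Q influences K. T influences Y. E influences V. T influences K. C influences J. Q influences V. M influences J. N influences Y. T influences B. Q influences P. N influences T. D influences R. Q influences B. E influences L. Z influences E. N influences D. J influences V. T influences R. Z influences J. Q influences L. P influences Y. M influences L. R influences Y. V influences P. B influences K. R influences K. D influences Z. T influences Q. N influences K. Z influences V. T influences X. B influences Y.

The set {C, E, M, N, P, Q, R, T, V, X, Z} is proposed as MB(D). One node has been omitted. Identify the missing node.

J

A node's Markov blanket = Pa ∪ Ch ∪ (parents of Ch other than the node itself).
Pa(D) = {N}.
D has children J, P, R, V, X, Z.
For each child, the remaining parents (spouses of D):
  Z: C, T
  R: Q, T
  X: N, Q, T
  J: C, M, Q, Z
  V: E, J, Q, R, Z
  P: Q, V
MB(D) = {C, E, J, M, N, P, Q, R, T, V, X, Z}.
Comparing with the claimed set, J is missing.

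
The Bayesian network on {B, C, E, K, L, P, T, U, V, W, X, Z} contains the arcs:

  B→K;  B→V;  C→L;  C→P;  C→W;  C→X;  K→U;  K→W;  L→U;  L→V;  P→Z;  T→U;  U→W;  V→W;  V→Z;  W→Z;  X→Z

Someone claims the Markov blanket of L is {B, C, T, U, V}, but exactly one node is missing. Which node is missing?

Pa(L) = {C}.
L's children: U, V.
Parents of each child, excluding L:
  U's other parents are K, T.
  V also has parent B.
MB(L) = {B, C, K, T, U, V}.
Comparing with the claimed set, K is missing.

K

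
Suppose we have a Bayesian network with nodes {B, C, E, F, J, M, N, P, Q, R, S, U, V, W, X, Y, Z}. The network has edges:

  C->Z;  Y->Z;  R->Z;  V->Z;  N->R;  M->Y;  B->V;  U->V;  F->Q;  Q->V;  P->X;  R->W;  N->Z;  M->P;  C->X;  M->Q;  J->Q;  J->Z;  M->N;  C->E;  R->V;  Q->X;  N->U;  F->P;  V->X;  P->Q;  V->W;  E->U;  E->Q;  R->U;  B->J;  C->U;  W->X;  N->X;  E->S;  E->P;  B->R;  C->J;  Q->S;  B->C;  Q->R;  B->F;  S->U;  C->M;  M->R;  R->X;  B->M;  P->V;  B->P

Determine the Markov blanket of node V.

Ch(V) = {W, X, Z}.
Pa(V) = {B, P, Q, R, U}.
For each child, the remaining parents (spouses of V):
  W: R
  X: C, N, P, Q, R, W
  Z: C, J, N, R, Y
So the Markov blanket of V is {B, C, J, N, P, Q, R, U, W, X, Y, Z}.

{B, C, J, N, P, Q, R, U, W, X, Y, Z}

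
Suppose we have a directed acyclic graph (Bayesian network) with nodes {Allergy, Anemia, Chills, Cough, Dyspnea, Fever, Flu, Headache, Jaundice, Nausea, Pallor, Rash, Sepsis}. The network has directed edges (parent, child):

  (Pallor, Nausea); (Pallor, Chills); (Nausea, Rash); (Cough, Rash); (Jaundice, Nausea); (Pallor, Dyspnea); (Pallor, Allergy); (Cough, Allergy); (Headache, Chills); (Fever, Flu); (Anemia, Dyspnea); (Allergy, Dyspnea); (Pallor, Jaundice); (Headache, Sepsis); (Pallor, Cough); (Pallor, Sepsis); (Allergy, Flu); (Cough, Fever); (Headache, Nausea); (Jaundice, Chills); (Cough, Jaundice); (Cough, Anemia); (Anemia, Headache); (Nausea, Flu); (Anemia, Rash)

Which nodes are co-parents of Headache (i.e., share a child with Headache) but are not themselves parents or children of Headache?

Children of Headache: Chills, Nausea, Sepsis.
  Sepsis: Pallor
  Nausea: Jaundice, Pallor
  Chills: Jaundice, Pallor
Excluding nodes already adjacent to Headache (Anemia, Chills, Nausea, Sepsis), the co-parent-only contribution is {Jaundice, Pallor}.

{Jaundice, Pallor}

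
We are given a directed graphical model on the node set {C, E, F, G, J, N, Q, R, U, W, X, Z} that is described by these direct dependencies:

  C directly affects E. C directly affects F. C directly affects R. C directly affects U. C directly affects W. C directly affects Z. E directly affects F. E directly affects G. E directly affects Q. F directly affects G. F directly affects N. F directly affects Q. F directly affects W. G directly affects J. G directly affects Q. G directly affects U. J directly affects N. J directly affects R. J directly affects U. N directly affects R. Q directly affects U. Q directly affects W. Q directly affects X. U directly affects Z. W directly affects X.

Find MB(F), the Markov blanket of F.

{C, E, G, J, N, Q, W}

Parents of F: C, E.
Children of F: G, N, Q, W.
Parents of each child, excluding F:
  G also has parent E.
  N also has parent J.
  Q's other parents are E, G.
  parents(W) \ {F} = {C, Q}.
MB(F) = {C, E, G, J, N, Q, W}.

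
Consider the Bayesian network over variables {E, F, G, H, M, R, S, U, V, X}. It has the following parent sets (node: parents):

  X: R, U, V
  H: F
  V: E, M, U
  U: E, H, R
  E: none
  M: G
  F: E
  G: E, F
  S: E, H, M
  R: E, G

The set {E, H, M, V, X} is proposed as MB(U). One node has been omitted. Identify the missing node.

R

By definition, MB(U) is built from U's parents, U's children, and the co-parents of U.
Ch(U) = {V, X}.
U's parents: E, H, R.
For each child, the remaining parents (spouses of U):
  V: E, M
  X: R, V
MB(U) = {E, H, M, R, V, X}.
Comparing with the claimed set, R is missing.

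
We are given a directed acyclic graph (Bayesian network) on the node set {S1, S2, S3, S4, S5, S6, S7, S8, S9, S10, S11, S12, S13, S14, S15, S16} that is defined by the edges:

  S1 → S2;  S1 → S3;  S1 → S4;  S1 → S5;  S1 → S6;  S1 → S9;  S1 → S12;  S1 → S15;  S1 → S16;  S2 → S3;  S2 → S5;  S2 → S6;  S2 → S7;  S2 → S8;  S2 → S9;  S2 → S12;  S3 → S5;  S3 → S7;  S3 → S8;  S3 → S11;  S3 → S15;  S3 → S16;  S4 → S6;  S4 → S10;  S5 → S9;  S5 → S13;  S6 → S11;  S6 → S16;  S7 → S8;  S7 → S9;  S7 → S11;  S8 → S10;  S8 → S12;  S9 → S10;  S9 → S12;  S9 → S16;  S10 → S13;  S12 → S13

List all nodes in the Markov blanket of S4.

S4 has children S6, S10.
Parents of S4: S1.
Parents of each child, excluding S4:
  S6: S1, S2
  S10: S8, S9
Union: {S1} ∪ {S6, S10} ∪ {S1, S2, S8, S9} = {S1, S2, S6, S8, S9, S10}.

{S1, S2, S6, S8, S9, S10}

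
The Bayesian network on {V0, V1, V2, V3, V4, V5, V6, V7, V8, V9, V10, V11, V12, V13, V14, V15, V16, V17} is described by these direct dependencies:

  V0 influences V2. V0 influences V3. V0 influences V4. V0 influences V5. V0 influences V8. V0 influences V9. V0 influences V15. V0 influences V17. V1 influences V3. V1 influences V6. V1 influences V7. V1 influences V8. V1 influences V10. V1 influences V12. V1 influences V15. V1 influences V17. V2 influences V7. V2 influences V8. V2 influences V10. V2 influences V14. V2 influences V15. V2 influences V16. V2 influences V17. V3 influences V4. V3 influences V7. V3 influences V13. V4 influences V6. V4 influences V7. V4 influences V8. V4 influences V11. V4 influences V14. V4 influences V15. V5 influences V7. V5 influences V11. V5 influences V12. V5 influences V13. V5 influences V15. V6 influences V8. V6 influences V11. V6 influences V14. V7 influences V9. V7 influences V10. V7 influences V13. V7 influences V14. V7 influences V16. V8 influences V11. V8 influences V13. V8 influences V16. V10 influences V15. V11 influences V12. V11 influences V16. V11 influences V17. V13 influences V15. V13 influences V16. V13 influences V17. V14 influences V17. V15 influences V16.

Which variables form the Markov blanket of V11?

V11's children: V12, V16, V17.
Parents of V11: V4, V5, V6, V8.
Parents of each child, excluding V11:
  parents(V12) \ {V11} = {V1, V5}.
  V16's other parents are V2, V7, V8, V13, V15.
  V17 also has parents V0, V1, V2, V13, V14.
Taking the union gives {V0, V1, V2, V4, V5, V6, V7, V8, V12, V13, V14, V15, V16, V17}.

{V0, V1, V2, V4, V5, V6, V7, V8, V12, V13, V14, V15, V16, V17}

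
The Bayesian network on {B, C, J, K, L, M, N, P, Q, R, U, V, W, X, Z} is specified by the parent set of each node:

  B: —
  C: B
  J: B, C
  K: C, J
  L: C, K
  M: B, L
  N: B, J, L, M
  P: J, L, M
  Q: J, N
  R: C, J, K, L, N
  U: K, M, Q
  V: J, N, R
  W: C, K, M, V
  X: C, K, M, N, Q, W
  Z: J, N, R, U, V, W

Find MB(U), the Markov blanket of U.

The Markov blanket of a node is its parents, its children, and the other parents of its children.
Children of U: Z.
Parents of U: K, M, Q.
Co-parents of U (other parents of its children):
  Z also has parents J, N, R, V, W.
Union: {K, M, Q} ∪ {Z} ∪ {J, N, R, V, W} = {J, K, M, N, Q, R, V, W, Z}.

{J, K, M, N, Q, R, V, W, Z}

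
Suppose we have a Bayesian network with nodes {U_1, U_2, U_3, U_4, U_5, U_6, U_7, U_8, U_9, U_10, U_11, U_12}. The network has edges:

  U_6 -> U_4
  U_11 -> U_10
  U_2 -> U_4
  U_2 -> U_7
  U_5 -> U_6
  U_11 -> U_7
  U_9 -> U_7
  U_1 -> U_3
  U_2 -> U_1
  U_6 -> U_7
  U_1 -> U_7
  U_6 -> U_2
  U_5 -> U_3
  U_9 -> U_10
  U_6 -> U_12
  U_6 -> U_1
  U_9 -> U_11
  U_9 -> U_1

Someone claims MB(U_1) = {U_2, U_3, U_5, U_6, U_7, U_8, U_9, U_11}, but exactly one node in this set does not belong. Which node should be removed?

U_8

By definition, MB(U_1) is built from U_1's parents, U_1's children, and the co-parents of U_1.
Parents of U_1: U_2, U_6, U_9.
Children of U_1: U_3, U_7.
Co-parents of U_1 (other parents of its children):
  U_3's other parent is U_5.
  parents(U_7) \ {U_1} = {U_2, U_6, U_9, U_11}.
MB(U_1) = {U_2, U_3, U_5, U_6, U_7, U_9, U_11}.
U_8 is neither a parent, child, nor co-parent of U_1, so it does not belong.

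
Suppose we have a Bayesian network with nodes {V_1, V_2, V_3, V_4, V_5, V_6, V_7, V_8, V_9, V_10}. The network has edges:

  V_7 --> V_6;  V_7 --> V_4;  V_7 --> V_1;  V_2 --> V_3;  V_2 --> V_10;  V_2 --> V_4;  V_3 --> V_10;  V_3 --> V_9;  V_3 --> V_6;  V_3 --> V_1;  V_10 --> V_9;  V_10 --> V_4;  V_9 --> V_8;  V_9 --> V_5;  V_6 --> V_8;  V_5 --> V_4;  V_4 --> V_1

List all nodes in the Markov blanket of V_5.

V_5 has child V_4.
V_5 has parent V_9.
For each child, the remaining parents (spouses of V_5):
  V_4: V_2, V_7, V_10
MB(V_5) = {V_2, V_4, V_7, V_9, V_10}.

{V_2, V_4, V_7, V_9, V_10}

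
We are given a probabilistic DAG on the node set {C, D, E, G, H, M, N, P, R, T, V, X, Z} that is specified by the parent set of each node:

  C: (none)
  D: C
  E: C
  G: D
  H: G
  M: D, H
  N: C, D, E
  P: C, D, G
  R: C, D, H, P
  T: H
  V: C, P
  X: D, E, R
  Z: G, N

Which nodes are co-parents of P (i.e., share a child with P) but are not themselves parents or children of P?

Children of P: R, V.
  R: C, D, H
  V: C
Excluding nodes already adjacent to P (C, D, G, R, V), the co-parent-only contribution is {H}.

{H}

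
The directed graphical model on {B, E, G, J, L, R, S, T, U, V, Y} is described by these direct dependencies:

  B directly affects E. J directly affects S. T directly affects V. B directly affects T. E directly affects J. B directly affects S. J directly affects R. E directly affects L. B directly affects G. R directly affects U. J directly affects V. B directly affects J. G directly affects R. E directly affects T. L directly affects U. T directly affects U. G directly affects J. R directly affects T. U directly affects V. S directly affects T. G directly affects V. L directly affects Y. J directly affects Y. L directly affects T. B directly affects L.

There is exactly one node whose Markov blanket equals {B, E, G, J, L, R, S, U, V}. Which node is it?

The target node must have every member of {B, E, G, J, L, R, S, U, V} as a parent, child, or co-parent, and no others.
Parents of T: B, E, L, R, S; children: U, V; co-parents: G, J, L, R, U.
These exactly cover the given set, so the node is T.

T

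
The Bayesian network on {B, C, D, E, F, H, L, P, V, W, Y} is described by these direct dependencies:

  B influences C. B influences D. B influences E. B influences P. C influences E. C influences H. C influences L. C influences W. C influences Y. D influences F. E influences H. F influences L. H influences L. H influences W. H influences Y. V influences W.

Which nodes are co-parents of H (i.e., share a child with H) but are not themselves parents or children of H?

{F, V}

Children of H: L, W, Y.
  L also has parents C, F.
  W also has parents C, V.
  Y also has parent C.
Excluding nodes already adjacent to H (C, E, L, W, Y), the co-parent-only contribution is {F, V}.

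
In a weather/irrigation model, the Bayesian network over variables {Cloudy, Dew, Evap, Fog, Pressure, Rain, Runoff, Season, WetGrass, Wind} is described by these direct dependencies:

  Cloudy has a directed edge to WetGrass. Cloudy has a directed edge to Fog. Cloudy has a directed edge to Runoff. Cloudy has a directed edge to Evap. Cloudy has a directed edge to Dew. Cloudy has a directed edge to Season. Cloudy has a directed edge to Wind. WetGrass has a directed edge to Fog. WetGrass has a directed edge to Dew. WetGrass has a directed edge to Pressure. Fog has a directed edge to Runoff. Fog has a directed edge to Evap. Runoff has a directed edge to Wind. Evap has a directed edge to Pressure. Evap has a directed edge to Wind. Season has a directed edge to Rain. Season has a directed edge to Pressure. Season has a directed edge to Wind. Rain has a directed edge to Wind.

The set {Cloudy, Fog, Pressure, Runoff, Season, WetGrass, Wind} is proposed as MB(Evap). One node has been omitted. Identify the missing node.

Rain

Parents of Evap: Cloudy, Fog.
Ch(Evap) = {Pressure, Wind}.
Parents of each child, excluding Evap:
  Pressure: Season, WetGrass
  Wind: Cloudy, Rain, Runoff, Season
MB(Evap) = {Cloudy, Fog, Pressure, Rain, Runoff, Season, WetGrass, Wind}.
Comparing with the claimed set, Rain is missing.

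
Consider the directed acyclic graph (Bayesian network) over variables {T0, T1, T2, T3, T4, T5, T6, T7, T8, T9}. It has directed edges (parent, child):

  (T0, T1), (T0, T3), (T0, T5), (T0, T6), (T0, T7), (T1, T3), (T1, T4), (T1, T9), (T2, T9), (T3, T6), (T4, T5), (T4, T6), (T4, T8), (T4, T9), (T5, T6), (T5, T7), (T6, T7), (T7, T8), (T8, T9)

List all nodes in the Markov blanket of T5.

{T0, T3, T4, T6, T7}

Parents of T5: T0, T4.
Ch(T5) = {T6, T7}.
Parents of each child, excluding T5:
  parents(T6) \ {T5} = {T0, T3, T4}.
  T7 also has parents T0, T6.
Union: {T0, T4} ∪ {T6, T7} ∪ {T0, T3, T4, T6} = {T0, T3, T4, T6, T7}.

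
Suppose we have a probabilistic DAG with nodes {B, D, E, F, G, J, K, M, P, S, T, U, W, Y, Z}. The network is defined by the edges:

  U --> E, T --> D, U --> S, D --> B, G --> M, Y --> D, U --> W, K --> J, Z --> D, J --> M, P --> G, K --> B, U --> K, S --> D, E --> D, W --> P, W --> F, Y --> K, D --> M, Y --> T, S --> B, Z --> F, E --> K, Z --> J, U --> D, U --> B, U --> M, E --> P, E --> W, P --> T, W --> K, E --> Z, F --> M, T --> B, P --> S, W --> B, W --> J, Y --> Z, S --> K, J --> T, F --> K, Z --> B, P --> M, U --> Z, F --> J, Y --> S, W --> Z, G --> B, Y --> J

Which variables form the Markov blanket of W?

Recall MB(v) = parents ∪ children ∪ spouses, where spouses are the other parents of v's children.
W has children B, F, J, K, P, Z.
W's parents: E, U.
For each child, the remaining parents (spouses of W):
  parents(P) \ {W} = {E}.
  Z's other parents are E, U, Y.
  parents(F) \ {W} = {Z}.
  K also has parents E, F, S, U, Y.
  parents(J) \ {W} = {F, K, Y, Z}.
  parents(B) \ {W} = {D, G, K, S, T, U, Z}.
Taking the union gives {B, D, E, F, G, J, K, P, S, T, U, Y, Z}.

{B, D, E, F, G, J, K, P, S, T, U, Y, Z}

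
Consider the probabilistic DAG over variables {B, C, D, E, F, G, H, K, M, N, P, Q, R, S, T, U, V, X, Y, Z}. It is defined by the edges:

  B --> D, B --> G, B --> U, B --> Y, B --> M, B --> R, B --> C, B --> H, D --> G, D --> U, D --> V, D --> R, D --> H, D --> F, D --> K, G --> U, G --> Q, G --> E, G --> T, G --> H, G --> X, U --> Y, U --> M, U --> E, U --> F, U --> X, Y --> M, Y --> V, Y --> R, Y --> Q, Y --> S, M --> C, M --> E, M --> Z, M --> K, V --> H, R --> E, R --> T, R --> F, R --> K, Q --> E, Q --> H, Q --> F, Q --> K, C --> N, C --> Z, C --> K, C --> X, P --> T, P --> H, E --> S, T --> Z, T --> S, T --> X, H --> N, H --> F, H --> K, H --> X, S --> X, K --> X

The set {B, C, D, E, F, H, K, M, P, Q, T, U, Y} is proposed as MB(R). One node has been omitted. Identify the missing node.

G

Pa(R) = {B, D, Y}.
Children of R: E, F, K, T.
Parents of each child, excluding R:
  E: G, M, Q, U
  T: G, P
  F: D, H, Q, U
  K: C, D, H, M, Q
MB(R) = {B, C, D, E, F, G, H, K, M, P, Q, T, U, Y}.
Comparing with the claimed set, G is missing.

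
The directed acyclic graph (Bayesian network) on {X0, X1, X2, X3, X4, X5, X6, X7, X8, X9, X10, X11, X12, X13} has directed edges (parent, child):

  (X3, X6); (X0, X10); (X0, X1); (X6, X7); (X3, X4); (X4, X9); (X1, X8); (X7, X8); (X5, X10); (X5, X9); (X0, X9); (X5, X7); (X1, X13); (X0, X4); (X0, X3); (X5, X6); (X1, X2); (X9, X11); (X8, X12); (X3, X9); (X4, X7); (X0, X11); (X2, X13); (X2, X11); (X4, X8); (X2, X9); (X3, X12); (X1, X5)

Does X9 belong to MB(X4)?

Yes

X9 is a child of X4.
So X9 ∈ MB(X4).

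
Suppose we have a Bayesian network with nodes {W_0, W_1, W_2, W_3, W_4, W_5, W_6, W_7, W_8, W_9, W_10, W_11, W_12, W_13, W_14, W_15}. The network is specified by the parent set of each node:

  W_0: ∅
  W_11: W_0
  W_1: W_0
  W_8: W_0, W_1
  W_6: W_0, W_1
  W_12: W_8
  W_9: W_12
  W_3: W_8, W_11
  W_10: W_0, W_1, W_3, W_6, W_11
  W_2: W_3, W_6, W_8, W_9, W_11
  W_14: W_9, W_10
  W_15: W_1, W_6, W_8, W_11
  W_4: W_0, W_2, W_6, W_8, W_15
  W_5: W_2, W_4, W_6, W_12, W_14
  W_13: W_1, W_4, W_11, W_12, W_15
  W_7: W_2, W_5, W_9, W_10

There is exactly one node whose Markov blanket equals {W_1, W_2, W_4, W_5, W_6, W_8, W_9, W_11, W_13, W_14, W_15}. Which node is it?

W_12

The target node must have every member of {W_1, W_2, W_4, W_5, W_6, W_8, W_9, W_11, W_13, W_14, W_15} as a parent, child, or co-parent, and no others.
Parents of W_12: W_8; children: W_5, W_9, W_13; co-parents: W_1, W_2, W_4, W_6, W_11, W_14, W_15.
These exactly cover the given set, so the node is W_12.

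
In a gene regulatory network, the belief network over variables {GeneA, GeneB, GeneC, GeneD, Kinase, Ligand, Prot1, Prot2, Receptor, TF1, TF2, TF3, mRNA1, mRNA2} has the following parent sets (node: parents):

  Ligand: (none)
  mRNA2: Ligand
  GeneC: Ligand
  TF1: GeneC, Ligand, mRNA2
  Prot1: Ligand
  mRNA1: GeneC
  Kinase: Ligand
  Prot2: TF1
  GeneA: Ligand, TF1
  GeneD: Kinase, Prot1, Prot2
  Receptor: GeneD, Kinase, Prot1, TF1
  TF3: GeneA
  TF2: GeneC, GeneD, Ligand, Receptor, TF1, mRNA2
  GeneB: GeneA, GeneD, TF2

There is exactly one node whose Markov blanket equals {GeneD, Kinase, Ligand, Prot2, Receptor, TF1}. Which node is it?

Prot1

The target node must have every member of {GeneD, Kinase, Ligand, Prot2, Receptor, TF1} as a parent, child, or co-parent, and no others.
Parents of Prot1: Ligand; children: GeneD, Receptor; co-parents: GeneD, Kinase, Prot2, TF1.
These exactly cover the given set, so the node is Prot1.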